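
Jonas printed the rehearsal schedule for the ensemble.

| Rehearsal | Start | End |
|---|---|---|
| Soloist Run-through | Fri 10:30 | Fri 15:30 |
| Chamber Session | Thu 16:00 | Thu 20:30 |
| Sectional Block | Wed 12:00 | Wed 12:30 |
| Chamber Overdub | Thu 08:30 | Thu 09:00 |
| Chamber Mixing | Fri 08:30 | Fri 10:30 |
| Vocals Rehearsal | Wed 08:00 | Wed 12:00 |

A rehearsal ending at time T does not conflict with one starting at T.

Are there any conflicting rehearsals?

Sorted by start: Vocals Rehearsal, Sectional Block, Chamber Overdub, Chamber Session, Chamber Mixing, Soloist Run-through.
Sectional Block starts exactly when Vocals Rehearsal ends (back-to-back, no overlap); Vocals Rehearsal is clear from here.
Chamber Overdub starts after Sectional Block ends; Sectional Block is clear from here.
Chamber Session starts after Chamber Overdub ends; Chamber Overdub is clear from here.
Chamber Mixing starts after Chamber Session ends; Chamber Session is clear from here.
Soloist Run-through starts exactly when Chamber Mixing ends (back-to-back, no overlap).
Every pair is clear; the schedule has no overlaps.

No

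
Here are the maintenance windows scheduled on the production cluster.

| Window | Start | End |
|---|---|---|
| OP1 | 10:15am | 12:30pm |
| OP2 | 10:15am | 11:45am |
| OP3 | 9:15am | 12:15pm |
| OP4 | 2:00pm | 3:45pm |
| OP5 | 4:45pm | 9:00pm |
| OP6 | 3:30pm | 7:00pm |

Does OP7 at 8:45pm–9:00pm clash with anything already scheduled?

Yes — it overlaps OP5

OP3: ends 12:15pm at or before OP7 starts 8:45pm → clear.
OP1: ends 12:30pm at or before OP7 starts 8:45pm → clear.
OP2: ends 11:45am at or before OP7 starts 8:45pm → clear.
OP4: ends 3:45pm at or before OP7 starts 8:45pm → clear.
OP6: ends 7:00pm at or before OP7 starts 8:45pm → clear.
OP5: starts 4:45pm before OP7 ends 9:00pm, and ends 9:00pm after OP7 starts 8:45pm → overlap.
OP7 overlaps OP5.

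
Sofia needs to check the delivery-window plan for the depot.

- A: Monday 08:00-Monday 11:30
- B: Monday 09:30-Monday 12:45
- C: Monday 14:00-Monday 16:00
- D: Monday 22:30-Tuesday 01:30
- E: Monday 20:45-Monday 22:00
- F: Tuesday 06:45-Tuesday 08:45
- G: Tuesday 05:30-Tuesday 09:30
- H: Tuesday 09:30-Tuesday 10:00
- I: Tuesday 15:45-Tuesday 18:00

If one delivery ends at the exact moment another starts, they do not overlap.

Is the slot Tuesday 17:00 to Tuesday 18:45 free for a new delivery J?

No — it overlaps I

A: ends Monday 11:30 at or before J starts Tuesday 17:00 → clear.
B: ends Monday 12:45 at or before J starts Tuesday 17:00 → clear.
C: ends Monday 16:00 at or before J starts Tuesday 17:00 → clear.
E: ends Monday 22:00 at or before J starts Tuesday 17:00 → clear.
D: ends Tuesday 01:30 at or before J starts Tuesday 17:00 → clear.
G: ends Tuesday 09:30 at or before J starts Tuesday 17:00 → clear.
F: ends Tuesday 08:45 at or before J starts Tuesday 17:00 → clear.
H: ends Tuesday 10:00 at or before J starts Tuesday 17:00 → clear.
I: starts Tuesday 15:45 before J ends Tuesday 18:45, and ends Tuesday 18:00 after J starts Tuesday 17:00 → overlap.
J overlaps I.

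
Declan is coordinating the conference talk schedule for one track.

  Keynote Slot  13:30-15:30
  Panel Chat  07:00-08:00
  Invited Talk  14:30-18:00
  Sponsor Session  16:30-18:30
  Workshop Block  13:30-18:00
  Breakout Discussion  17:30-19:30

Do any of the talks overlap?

Check each pair: they overlap iff neither finishes before the other starts.
Sorted by start: Panel Chat, Keynote Slot, Workshop Block, Invited Talk, Sponsor Session, Breakout Discussion.
Keynote Slot starts after Panel Chat ends; Panel Chat is clear from here.
Workshop Block starts before Keynote Slot ends → Keynote Slot and Workshop Block overlap.
That's a conflict, so the schedule is not conflict-free.

Yes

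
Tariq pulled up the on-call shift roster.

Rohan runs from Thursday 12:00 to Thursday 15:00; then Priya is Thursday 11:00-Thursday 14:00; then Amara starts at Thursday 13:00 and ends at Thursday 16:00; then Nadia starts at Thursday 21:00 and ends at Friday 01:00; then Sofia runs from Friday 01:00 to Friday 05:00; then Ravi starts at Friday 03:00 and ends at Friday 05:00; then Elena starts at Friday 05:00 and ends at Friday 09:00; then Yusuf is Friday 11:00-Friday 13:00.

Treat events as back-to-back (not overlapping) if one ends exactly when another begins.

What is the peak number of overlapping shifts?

Walk through starts and ends in time order (an end at T is processed before a start at T):
Thursday 11:00 start Priya → 1
Thursday 12:00 start Rohan → 2
Thursday 13:00 start Amara → 3
Thursday 14:00 end Priya → 2
Thursday 15:00 end Rohan → 1
Thursday 16:00 end Amara → 0
Thursday 21:00 start Nadia → 1
Friday 01:00 end Nadia → 0
Friday 01:00 start Sofia → 1
Friday 03:00 start Ravi → 2
Friday 05:00 end Ravi → 1
Friday 05:00 end Sofia → 0
Friday 05:00 start Elena → 1
Friday 09:00 end Elena → 0
Friday 11:00 start Yusuf → 1
Friday 13:00 end Yusuf → 0
Peak is 3, at Thursday 13:00 (Amara, Priya, Rohan).

3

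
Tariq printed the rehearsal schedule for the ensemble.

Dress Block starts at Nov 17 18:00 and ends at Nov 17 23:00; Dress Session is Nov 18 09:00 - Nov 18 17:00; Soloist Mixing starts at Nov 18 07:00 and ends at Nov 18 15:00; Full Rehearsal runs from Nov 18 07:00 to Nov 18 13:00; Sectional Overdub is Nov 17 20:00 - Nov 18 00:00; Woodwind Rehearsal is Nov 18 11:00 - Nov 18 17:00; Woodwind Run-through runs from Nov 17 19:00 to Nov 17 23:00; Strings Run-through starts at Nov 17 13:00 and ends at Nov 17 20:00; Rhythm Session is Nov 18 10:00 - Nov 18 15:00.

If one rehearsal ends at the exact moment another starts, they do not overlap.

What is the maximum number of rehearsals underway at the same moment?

Sort all start/end points and keep a running count:
Nov 17 13:00 start Strings Run-through → 1
Nov 17 18:00 start Dress Block → 2
Nov 17 19:00 start Woodwind Run-through → 3
Nov 17 20:00 end Strings Run-through → 2
Nov 17 20:00 start Sectional Overdub → 3
Nov 17 23:00 end Dress Block → 2
Nov 17 23:00 end Woodwind Run-through → 1
Nov 18 00:00 end Sectional Overdub → 0
Nov 18 07:00 start Full Rehearsal → 1
Nov 18 07:00 start Soloist Mixing → 2
Nov 18 09:00 start Dress Session → 3
Nov 18 10:00 start Rhythm Session → 4
Nov 18 11:00 start Woodwind Rehearsal → 5
Nov 18 13:00 end Full Rehearsal → 4
Nov 18 15:00 end Rhythm Session → 3
Nov 18 15:00 end Soloist Mixing → 2
Nov 18 17:00 end Dress Session → 1
Nov 18 17:00 end Woodwind Rehearsal → 0
Peak is 5, at Nov 18 11:00 (Dress Session, Full Rehearsal, Rhythm Session, Soloist Mixing, Woodwind Rehearsal).

5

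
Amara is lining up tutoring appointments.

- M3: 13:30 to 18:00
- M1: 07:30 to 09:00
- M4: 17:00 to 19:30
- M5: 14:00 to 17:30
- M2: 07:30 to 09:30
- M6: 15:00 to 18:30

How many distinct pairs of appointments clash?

Sorted by start: M1, M2, M3, M5, M6, M4.
M2 starts before M1 ends → M1 and M2 overlap.
M3 starts after M1 ends, so nothing later overlaps M1 either.
M3 starts after M2 ends, so nothing later overlaps M2 either.
M5 starts before M3 ends → M3 and M5 overlap.
M6 starts before M3 ends → M3 and M6 overlap.
M4 starts before M3 ends → M3 and M4 overlap.
M6 starts before M5 ends → M5 and M6 overlap.
M4 starts before M5 ends → M5 and M4 overlap.
M4 starts before M6 ends → M6 and M4 overlap.
Overlapping pairs: M1 & M2, M3 & M4, M3 & M5, M3 & M6, M4 & M5, M4 & M6, M5 & M6 — 7 in total.

7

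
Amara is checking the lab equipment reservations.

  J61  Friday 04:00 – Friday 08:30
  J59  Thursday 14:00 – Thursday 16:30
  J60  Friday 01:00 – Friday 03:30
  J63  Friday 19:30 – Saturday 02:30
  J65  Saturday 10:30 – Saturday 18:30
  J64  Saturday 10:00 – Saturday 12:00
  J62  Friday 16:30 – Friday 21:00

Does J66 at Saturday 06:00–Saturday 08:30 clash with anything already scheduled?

J59: ends Thursday 16:30 at or before J66 starts Saturday 06:00 → clear.
J60: ends Friday 03:30 at or before J66 starts Saturday 06:00 → clear.
J61: ends Friday 08:30 at or before J66 starts Saturday 06:00 → clear.
J62: ends Friday 21:00 at or before J66 starts Saturday 06:00 → clear.
J63: ends Saturday 02:30 at or before J66 starts Saturday 06:00 → clear.
J64: starts Saturday 10:00 at or after J66 ends Saturday 08:30 → clear.
J65: starts Saturday 10:30 at or after J66 ends Saturday 08:30 → clear.

No — it doesn't clash with anything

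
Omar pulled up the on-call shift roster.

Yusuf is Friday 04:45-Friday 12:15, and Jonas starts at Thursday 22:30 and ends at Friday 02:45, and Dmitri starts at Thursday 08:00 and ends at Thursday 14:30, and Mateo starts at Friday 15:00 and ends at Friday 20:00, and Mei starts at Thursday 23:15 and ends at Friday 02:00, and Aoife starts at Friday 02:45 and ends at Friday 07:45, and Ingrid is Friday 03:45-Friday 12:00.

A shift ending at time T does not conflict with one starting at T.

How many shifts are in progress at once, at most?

Sort all start/end points and keep a running count:
Thursday 08:00 start Dmitri → 1
Thursday 14:30 end Dmitri → 0
Thursday 22:30 start Jonas → 1
Thursday 23:15 start Mei → 2
Friday 02:00 end Mei → 1
Friday 02:45 end Jonas → 0
Friday 02:45 start Aoife → 1
Friday 03:45 start Ingrid → 2
Friday 04:45 start Yusuf → 3
Friday 07:45 end Aoife → 2
Friday 12:00 end Ingrid → 1
Friday 12:15 end Yusuf → 0
Friday 15:00 start Mateo → 1
Friday 20:00 end Mateo → 0
Peak is 3, at Friday 04:45 (Aoife, Ingrid, Yusuf).

3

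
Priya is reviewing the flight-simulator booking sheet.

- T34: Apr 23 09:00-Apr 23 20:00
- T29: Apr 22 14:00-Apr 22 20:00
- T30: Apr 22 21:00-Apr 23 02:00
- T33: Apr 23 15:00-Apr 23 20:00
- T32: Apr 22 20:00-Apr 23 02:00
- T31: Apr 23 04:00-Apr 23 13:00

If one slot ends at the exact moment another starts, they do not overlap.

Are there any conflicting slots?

Two intervals overlap when each starts before the other ends.
Sorted by start: T29, T32, T30, T31, T34, T33.
T32 starts exactly when T29 ends (back-to-back, no overlap), so T29 has no further overlaps.
T30 starts before T32 ends → T32 and T30 overlap.
That's a conflict, so the schedule is not conflict-free.

Yes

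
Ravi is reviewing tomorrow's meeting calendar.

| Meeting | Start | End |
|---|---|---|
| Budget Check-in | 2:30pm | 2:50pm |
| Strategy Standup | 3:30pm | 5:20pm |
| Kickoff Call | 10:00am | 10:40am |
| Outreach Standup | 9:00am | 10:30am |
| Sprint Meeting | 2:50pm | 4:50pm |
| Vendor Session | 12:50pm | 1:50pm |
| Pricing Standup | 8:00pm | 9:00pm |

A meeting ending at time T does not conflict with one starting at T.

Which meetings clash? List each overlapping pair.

Kickoff Call & Outreach Standup, Sprint Meeting & Strategy Standup

Sorted by start: Outreach Standup, Kickoff Call, Vendor Session, Budget Check-in, Sprint Meeting, Strategy Standup, Pricing Standup.
Kickoff Call starts before Outreach Standup ends → Outreach Standup and Kickoff Call overlap.
Vendor Session starts after Outreach Standup ends, so nothing later overlaps Outreach Standup either.
Vendor Session starts after Kickoff Call ends, so nothing later overlaps Kickoff Call either.
Budget Check-in starts after Vendor Session ends, so nothing later overlaps Vendor Session either.
Sprint Meeting starts exactly when Budget Check-in ends (back-to-back, no overlap), so nothing later overlaps Budget Check-in either.
Strategy Standup starts before Sprint Meeting ends → Sprint Meeting and Strategy Standup overlap.
Pricing Standup starts after Sprint Meeting ends.
Pricing Standup starts after Strategy Standup ends.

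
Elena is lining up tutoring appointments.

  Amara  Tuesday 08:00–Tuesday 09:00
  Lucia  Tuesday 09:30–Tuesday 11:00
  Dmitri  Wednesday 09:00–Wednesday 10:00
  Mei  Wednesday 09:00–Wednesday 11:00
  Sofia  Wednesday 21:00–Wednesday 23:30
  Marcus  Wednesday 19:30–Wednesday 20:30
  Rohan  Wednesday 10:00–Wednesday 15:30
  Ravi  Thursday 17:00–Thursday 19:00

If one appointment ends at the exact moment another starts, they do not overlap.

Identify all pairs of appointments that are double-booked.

Dmitri & Mei, Mei & Rohan

Sorted by start: Amara, Lucia, Dmitri, Mei, Rohan, Marcus, Sofia, Ravi.
Lucia starts after Amara ends, so nothing later overlaps Amara either.
Dmitri starts after Lucia ends, so nothing later overlaps Lucia either.
Mei starts before Dmitri ends → Dmitri and Mei overlap.
Rohan starts exactly when Dmitri ends (back-to-back, no overlap), so nothing later overlaps Dmitri either.
Rohan starts before Mei ends → Mei and Rohan overlap.
Marcus starts after Mei ends, so nothing later overlaps Mei either.
Marcus starts after Rohan ends, so nothing later overlaps Rohan either.
Sofia starts after Marcus ends, so nothing later overlaps Marcus either.
Ravi starts after Sofia ends.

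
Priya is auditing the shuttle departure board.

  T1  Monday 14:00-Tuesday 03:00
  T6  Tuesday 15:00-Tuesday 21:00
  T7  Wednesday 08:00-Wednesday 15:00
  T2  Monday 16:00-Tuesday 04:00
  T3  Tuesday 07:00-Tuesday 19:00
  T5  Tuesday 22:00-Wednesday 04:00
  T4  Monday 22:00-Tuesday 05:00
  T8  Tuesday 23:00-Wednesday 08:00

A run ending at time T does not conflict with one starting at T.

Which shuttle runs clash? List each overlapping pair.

Sorted by start: T1, T2, T4, T3, T6, T5, T8, T7.
T2 starts before T1 ends → T1 and T2 overlap.
T4 starts before T1 ends → T1 and T4 overlap.
T3 starts after T1 ends, so nothing later overlaps T1 either.
T4 starts before T2 ends → T2 and T4 overlap.
T3 starts after T2 ends, so nothing later overlaps T2 either.
T3 starts after T4 ends, so nothing later overlaps T4 either.
T6 starts before T3 ends → T3 and T6 overlap.
T5 starts after T3 ends, so nothing later overlaps T3 either.
T5 starts after T6 ends, so nothing later overlaps T6 either.
T8 starts before T5 ends → T5 and T8 overlap.
T7 starts after T5 ends.
T7 starts exactly when T8 ends (back-to-back, no overlap).

T1 & T2, T1 & T4, T2 & T4, T3 & T6, T5 & T8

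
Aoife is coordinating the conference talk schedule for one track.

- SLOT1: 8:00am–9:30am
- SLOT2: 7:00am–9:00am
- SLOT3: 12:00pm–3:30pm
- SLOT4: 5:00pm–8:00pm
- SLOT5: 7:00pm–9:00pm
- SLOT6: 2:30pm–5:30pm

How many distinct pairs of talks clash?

4

Sorted by start: SLOT2, SLOT1, SLOT3, SLOT6, SLOT4, SLOT5.
SLOT1 starts before SLOT2 ends → SLOT2 and SLOT1 overlap.
SLOT3 starts after SLOT2 ends, so SLOT2 has no further overlaps.
SLOT3 starts after SLOT1 ends, so SLOT1 has no further overlaps.
SLOT6 starts before SLOT3 ends → SLOT3 and SLOT6 overlap.
SLOT4 starts after SLOT3 ends, so SLOT3 has no further overlaps.
SLOT4 starts before SLOT6 ends → SLOT6 and SLOT4 overlap.
SLOT5 starts after SLOT6 ends.
SLOT5 starts before SLOT4 ends → SLOT4 and SLOT5 overlap.
Overlapping pairs: SLOT1 & SLOT2, SLOT3 & SLOT6, SLOT4 & SLOT5, SLOT4 & SLOT6 — 4 in total.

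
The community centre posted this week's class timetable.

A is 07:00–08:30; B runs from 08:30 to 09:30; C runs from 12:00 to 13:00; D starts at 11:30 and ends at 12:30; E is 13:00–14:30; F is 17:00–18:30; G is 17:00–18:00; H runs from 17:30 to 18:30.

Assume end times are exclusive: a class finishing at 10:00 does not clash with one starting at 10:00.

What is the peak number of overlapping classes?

Sort all start/end points and keep a running count:
07:00 start A → 1
08:30 end A → 0
08:30 start B → 1
09:30 end B → 0
11:30 start D → 1
12:00 start C → 2
12:30 end D → 1
13:00 end C → 0
13:00 start E → 1
14:30 end E → 0
17:00 start F → 1
17:00 start G → 2
17:30 start H → 3
18:00 end G → 2
18:30 end F → 1
18:30 end H → 0
Peak is 3, at 17:30 (F, G, H).

3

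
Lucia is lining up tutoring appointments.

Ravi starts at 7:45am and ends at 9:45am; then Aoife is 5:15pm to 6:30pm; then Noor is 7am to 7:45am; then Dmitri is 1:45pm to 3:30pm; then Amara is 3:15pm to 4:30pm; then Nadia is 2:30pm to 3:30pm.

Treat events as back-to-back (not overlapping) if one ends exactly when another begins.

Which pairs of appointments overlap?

Sorted by start: Noor, Ravi, Dmitri, Nadia, Amara, Aoife.
Ravi starts exactly when Noor ends (back-to-back, no overlap) — done with Noor.
Dmitri starts after Ravi ends — done with Ravi.
Nadia starts before Dmitri ends → Dmitri and Nadia overlap.
Amara starts before Dmitri ends → Dmitri and Amara overlap.
Aoife starts after Dmitri ends.
Amara starts before Nadia ends → Nadia and Amara overlap.
Aoife starts after Nadia ends.
Aoife starts after Amara ends.

Amara & Dmitri, Amara & Nadia, Dmitri & Nadia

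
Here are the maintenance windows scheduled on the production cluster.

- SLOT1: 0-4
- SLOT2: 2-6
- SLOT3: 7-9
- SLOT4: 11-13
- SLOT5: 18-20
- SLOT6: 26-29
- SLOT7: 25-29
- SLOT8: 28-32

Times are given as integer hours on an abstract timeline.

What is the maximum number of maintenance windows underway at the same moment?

Sweep the timeline, counting +1 at each start and −1 at each end (ends before starts at a tie):
0 start SLOT1 → 1
2 start SLOT2 → 2
4 end SLOT1 → 1
6 end SLOT2 → 0
7 start SLOT3 → 1
9 end SLOT3 → 0
11 start SLOT4 → 1
13 end SLOT4 → 0
18 start SLOT5 → 1
20 end SLOT5 → 0
25 start SLOT7 → 1
26 start SLOT6 → 2
28 start SLOT8 → 3
29 end SLOT6 → 2
29 end SLOT7 → 1
32 end SLOT8 → 0
Peak is 3, at 28 (SLOT6, SLOT7, SLOT8).

3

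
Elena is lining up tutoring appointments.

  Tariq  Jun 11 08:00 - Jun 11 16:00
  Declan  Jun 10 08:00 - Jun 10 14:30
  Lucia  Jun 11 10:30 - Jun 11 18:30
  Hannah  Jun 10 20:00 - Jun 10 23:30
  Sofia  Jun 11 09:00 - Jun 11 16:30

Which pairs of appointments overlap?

Lucia & Sofia, Lucia & Tariq, Sofia & Tariq

Two intervals overlap when each starts before the other ends.
Sorted by start: Declan, Hannah, Tariq, Sofia, Lucia.
Hannah starts after Declan ends, so nothing later overlaps Declan either.
Tariq starts after Hannah ends, so nothing later overlaps Hannah either.
Sofia starts before Tariq ends → Tariq and Sofia overlap.
Lucia starts before Tariq ends → Tariq and Lucia overlap.
Lucia starts before Sofia ends → Sofia and Lucia overlap.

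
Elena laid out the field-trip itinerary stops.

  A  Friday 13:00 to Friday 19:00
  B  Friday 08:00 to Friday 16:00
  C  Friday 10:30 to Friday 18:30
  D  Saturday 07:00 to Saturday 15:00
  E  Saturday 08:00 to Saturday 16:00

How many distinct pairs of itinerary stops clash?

4

Sorted by start: B, C, A, D, E.
C starts before B ends → B and C overlap.
A starts before B ends → B and A overlap.
D starts after B ends — done with B.
A starts before C ends → C and A overlap.
D starts after C ends — done with C.
D starts after A ends — done with A.
E starts before D ends → D and E overlap.
Overlapping pairs: A & B, A & C, B & C, D & E — 4 in total.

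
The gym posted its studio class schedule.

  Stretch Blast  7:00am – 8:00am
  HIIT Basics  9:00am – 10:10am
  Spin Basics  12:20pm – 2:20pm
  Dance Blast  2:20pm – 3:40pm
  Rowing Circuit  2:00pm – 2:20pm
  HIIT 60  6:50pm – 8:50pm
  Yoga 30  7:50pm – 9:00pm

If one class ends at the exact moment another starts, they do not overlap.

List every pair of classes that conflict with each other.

Sorted by start: Stretch Blast, HIIT Basics, Spin Basics, Rowing Circuit, Dance Blast, HIIT 60, Yoga 30.
HIIT Basics starts after Stretch Blast ends; Stretch Blast is clear from here.
Spin Basics starts after HIIT Basics ends; HIIT Basics is clear from here.
Rowing Circuit starts before Spin Basics ends → Spin Basics and Rowing Circuit overlap.
Dance Blast starts exactly when Spin Basics ends (back-to-back, no overlap); Spin Basics is clear from here.
Dance Blast starts exactly when Rowing Circuit ends (back-to-back, no overlap); Rowing Circuit is clear from here.
HIIT 60 starts after Dance Blast ends; Dance Blast is clear from here.
Yoga 30 starts before HIIT 60 ends → HIIT 60 and Yoga 30 overlap.

HIIT 60 & Yoga 30, Rowing Circuit & Spin Basics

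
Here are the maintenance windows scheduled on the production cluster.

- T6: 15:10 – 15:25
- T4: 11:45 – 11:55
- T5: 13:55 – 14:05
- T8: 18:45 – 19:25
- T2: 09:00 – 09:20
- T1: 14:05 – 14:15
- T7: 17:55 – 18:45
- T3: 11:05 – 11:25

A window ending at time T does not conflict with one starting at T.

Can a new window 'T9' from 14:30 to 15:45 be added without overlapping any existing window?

T2: ends 09:20 at or before T9 starts 14:30 → clear.
T3: ends 11:25 at or before T9 starts 14:30 → clear.
T4: ends 11:55 at or before T9 starts 14:30 → clear.
T5: ends 14:05 at or before T9 starts 14:30 → clear.
T1: ends 14:15 at or before T9 starts 14:30 → clear.
T6: starts 15:10 before T9 ends 15:45, and ends 15:25 after T9 starts 14:30 → overlap.
T7: starts 17:55 at or after T9 ends 15:45 → clear.
T8: starts 18:45 at or after T9 ends 15:45 → clear.
T9 overlaps T6.

No — it overlaps T6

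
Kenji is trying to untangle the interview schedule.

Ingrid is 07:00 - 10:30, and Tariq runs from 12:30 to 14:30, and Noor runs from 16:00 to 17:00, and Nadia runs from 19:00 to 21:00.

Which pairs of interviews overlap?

no overlapping pairs

Sorted by start: Ingrid, Tariq, Noor, Nadia.
Tariq starts after Ingrid ends — done with Ingrid.
Noor starts after Tariq ends — done with Tariq.
Nadia starts after Noor ends.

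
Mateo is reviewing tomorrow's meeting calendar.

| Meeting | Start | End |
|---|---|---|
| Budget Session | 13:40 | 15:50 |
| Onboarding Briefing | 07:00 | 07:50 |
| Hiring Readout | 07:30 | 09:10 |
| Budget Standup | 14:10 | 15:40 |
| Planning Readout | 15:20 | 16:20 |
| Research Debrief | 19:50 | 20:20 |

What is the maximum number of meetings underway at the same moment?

Sort all start/end points and keep a running count:
07:00 start Onboarding Briefing → 1
07:30 start Hiring Readout → 2
07:50 end Onboarding Briefing → 1
09:10 end Hiring Readout → 0
13:40 start Budget Session → 1
14:10 start Budget Standup → 2
15:20 start Planning Readout → 3
15:40 end Budget Standup → 2
15:50 end Budget Session → 1
16:20 end Planning Readout → 0
19:50 start Research Debrief → 1
20:20 end Research Debrief → 0
Peak is 3, at 15:20 (Budget Session, Budget Standup, Planning Readout).

3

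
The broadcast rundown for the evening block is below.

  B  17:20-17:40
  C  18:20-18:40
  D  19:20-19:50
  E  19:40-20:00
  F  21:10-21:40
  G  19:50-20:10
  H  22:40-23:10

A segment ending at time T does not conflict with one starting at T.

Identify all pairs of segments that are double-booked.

D & E, E & G

Sorted by start: B, C, D, E, G, F, H.
C starts after B ends — done with B.
D starts after C ends — done with C.
E starts before D ends → D and E overlap.
G starts exactly when D ends (back-to-back, no overlap) — done with D.
G starts before E ends → E and G overlap.
F starts after E ends — done with E.
F starts after G ends — done with G.
H starts after F ends.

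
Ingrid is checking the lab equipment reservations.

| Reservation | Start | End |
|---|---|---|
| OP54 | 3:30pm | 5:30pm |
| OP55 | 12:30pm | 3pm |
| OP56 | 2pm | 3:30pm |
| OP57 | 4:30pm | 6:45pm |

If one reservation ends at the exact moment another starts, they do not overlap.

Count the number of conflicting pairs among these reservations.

Sorted by start: OP55, OP56, OP54, OP57.
OP56 starts before OP55 ends → OP55 and OP56 overlap.
OP54 starts after OP55 ends, so OP55 has no further overlaps.
OP54 starts exactly when OP56 ends (back-to-back, no overlap), so OP56 has no further overlaps.
OP57 starts before OP54 ends → OP54 and OP57 overlap.
Overlapping pairs: OP54 & OP57, OP55 & OP56 — 2 in total.

2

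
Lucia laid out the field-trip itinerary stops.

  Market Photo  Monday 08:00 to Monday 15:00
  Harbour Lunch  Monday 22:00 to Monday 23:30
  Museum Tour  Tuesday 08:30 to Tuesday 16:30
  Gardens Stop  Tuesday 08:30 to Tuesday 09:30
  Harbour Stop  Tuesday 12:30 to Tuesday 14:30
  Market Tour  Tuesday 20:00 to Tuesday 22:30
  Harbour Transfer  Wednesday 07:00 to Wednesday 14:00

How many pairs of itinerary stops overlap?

2

Sorted by start: Market Photo, Harbour Lunch, Museum Tour, Gardens Stop, Harbour Stop, Market Tour, Harbour Transfer.
Harbour Lunch starts after Market Photo ends, so nothing later overlaps Market Photo either.
Museum Tour starts after Harbour Lunch ends, so nothing later overlaps Harbour Lunch either.
Gardens Stop starts before Museum Tour ends → Museum Tour and Gardens Stop overlap.
Harbour Stop starts before Museum Tour ends → Museum Tour and Harbour Stop overlap.
Market Tour starts after Museum Tour ends, so nothing later overlaps Museum Tour either.
Harbour Stop starts after Gardens Stop ends, so nothing later overlaps Gardens Stop either.
Market Tour starts after Harbour Stop ends, so nothing later overlaps Harbour Stop either.
Harbour Transfer starts after Market Tour ends.
Overlapping pairs: Gardens Stop & Museum Tour, Harbour Stop & Museum Tour — 2 in total.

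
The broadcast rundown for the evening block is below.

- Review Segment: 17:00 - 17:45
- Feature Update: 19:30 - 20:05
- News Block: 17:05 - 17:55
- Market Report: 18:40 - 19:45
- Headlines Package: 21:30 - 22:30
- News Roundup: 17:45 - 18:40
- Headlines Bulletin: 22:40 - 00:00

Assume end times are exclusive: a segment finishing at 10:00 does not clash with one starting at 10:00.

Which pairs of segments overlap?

Sorted by start: Review Segment, News Block, News Roundup, Market Report, Feature Update, Headlines Package, Headlines Bulletin.
News Block starts before Review Segment ends → Review Segment and News Block overlap.
News Roundup starts exactly when Review Segment ends (back-to-back, no overlap), so Review Segment has no further overlaps.
News Roundup starts before News Block ends → News Block and News Roundup overlap.
Market Report starts after News Block ends, so News Block has no further overlaps.
Market Report starts exactly when News Roundup ends (back-to-back, no overlap), so News Roundup has no further overlaps.
Feature Update starts before Market Report ends → Market Report and Feature Update overlap.
Headlines Package starts after Market Report ends, so Market Report has no further overlaps.
Headlines Package starts after Feature Update ends, so Feature Update has no further overlaps.
Headlines Bulletin starts after Headlines Package ends.

Feature Update & Market Report, News Block & News Roundup, News Block & Review Segment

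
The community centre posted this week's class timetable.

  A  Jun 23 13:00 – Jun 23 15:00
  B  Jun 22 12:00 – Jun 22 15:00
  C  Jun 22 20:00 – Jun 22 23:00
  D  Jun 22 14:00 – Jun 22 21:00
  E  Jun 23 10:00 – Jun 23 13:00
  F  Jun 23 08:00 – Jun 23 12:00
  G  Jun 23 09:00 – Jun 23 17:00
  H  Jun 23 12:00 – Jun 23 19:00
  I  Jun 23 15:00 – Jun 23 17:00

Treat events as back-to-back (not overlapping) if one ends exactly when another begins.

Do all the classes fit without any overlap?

No

Sorted by start: B, D, C, F, G, E, H, A, I.
D starts before B ends → B and D overlap.
That's a conflict, so the schedule is not conflict-free.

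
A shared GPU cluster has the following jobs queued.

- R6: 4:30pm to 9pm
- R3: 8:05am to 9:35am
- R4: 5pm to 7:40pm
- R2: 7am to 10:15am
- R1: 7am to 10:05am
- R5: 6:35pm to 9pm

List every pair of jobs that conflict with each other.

Sorted by start: R1, R2, R3, R6, R4, R5.
R2 starts before R1 ends → R1 and R2 overlap.
R3 starts before R1 ends → R1 and R3 overlap.
R6 starts after R1 ends, so R1 has no further overlaps.
R3 starts before R2 ends → R2 and R3 overlap.
R6 starts after R2 ends, so R2 has no further overlaps.
R6 starts after R3 ends, so R3 has no further overlaps.
R4 starts before R6 ends → R6 and R4 overlap.
R5 starts before R6 ends → R6 and R5 overlap.
R5 starts before R4 ends → R4 and R5 overlap.

R1 & R2, R1 & R3, R2 & R3, R4 & R5, R4 & R6, R5 & R6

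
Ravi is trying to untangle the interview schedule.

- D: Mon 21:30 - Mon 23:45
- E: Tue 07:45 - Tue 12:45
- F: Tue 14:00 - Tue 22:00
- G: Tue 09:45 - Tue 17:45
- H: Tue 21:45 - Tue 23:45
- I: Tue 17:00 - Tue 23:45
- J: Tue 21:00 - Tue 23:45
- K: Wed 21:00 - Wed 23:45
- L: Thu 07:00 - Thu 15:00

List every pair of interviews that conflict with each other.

E & G, F & G, F & H, F & I, F & J, G & I, H & I, H & J, I & J

Sorted by start: D, E, G, F, I, J, H, K, L.
E starts after D ends; D is clear from here.
G starts before E ends → E and G overlap.
F starts after E ends; E is clear from here.
F starts before G ends → G and F overlap.
I starts before G ends → G and I overlap.
J starts after G ends; G is clear from here.
I starts before F ends → F and I overlap.
J starts before F ends → F and J overlap.
H starts before F ends → F and H overlap.
K starts after F ends; F is clear from here.
J starts before I ends → I and J overlap.
H starts before I ends → I and H overlap.
K starts after I ends; I is clear from here.
H starts before J ends → J and H overlap.
K starts after J ends; J is clear from here.
K starts after H ends; H is clear from here.
L starts after K ends.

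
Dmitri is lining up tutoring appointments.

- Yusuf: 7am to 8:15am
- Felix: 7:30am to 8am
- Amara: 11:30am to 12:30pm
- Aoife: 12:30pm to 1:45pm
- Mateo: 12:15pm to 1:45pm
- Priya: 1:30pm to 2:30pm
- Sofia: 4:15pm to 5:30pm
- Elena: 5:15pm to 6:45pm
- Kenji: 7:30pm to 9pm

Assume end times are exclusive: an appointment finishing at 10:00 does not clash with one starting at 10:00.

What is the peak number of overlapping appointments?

Sort all start/end points and keep a running count:
7am start Yusuf → 1
7:30am start Felix → 2
8am end Felix → 1
8:15am end Yusuf → 0
11:30am start Amara → 1
12:15pm start Mateo → 2
12:30pm end Amara → 1
12:30pm start Aoife → 2
1:30pm start Priya → 3
1:45pm end Aoife → 2
1:45pm end Mateo → 1
2:30pm end Priya → 0
4:15pm start Sofia → 1
5:15pm start Elena → 2
5:30pm end Sofia → 1
6:45pm end Elena → 0
7:30pm start Kenji → 1
9pm end Kenji → 0
Peak is 3, at 1:30pm (Aoife, Mateo, Priya).

3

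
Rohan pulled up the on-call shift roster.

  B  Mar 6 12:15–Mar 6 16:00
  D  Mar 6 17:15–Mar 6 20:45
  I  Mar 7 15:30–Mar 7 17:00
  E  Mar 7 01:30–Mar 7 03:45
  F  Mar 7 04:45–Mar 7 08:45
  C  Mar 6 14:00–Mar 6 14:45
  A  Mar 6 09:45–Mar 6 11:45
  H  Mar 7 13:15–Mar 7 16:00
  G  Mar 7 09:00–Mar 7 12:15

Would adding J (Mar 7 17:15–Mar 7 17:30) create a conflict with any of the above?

A: ends Mar 6 11:45 at or before J starts Mar 7 17:15 → clear.
B: ends Mar 6 16:00 at or before J starts Mar 7 17:15 → clear.
C: ends Mar 6 14:45 at or before J starts Mar 7 17:15 → clear.
D: ends Mar 6 20:45 at or before J starts Mar 7 17:15 → clear.
E: ends Mar 7 03:45 at or before J starts Mar 7 17:15 → clear.
F: ends Mar 7 08:45 at or before J starts Mar 7 17:15 → clear.
G: ends Mar 7 12:15 at or before J starts Mar 7 17:15 → clear.
H: ends Mar 7 16:00 at or before J starts Mar 7 17:15 → clear.
I: ends Mar 7 17:00 at or before J starts Mar 7 17:15 → clear.

No — it doesn't clash with anything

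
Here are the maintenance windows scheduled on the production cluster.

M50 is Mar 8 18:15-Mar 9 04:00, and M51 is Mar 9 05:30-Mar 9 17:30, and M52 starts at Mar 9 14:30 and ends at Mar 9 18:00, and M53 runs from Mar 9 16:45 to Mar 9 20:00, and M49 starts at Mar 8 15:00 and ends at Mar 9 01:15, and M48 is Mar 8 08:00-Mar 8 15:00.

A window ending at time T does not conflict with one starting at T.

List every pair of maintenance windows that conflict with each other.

M49 & M50, M51 & M52, M51 & M53, M52 & M53

Check each pair: they overlap iff neither finishes before the other starts.
Sorted by start: M48, M49, M50, M51, M52, M53.
M49 starts exactly when M48 ends (back-to-back, no overlap), so M48 has no further overlaps.
M50 starts before M49 ends → M49 and M50 overlap.
M51 starts after M49 ends, so M49 has no further overlaps.
M51 starts after M50 ends, so M50 has no further overlaps.
M52 starts before M51 ends → M51 and M52 overlap.
M53 starts before M51 ends → M51 and M53 overlap.
M53 starts before M52 ends → M52 and M53 overlap.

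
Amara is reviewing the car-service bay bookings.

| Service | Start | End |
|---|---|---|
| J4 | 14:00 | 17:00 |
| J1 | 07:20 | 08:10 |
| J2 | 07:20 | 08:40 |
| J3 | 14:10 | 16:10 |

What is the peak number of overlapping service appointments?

Sweep the timeline, counting +1 at each start and −1 at each end (ends before starts at a tie):
07:20 start J1 → 1
07:20 start J2 → 2
08:10 end J1 → 1
08:40 end J2 → 0
14:00 start J4 → 1
14:10 start J3 → 2
16:10 end J3 → 1
17:00 end J4 → 0
Peak is 2, at 07:20 (J1, J2).

2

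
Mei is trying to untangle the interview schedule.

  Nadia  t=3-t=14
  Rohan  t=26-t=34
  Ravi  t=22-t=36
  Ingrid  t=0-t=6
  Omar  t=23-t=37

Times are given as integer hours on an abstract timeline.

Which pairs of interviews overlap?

Ingrid & Nadia, Omar & Ravi, Omar & Rohan, Ravi & Rohan

Two intervals overlap when each starts before the other ends.
Sorted by start: Ingrid, Nadia, Ravi, Omar, Rohan.
Nadia starts before Ingrid ends → Ingrid and Nadia overlap.
Ravi starts after Ingrid ends, so nothing later overlaps Ingrid either.
Ravi starts after Nadia ends, so nothing later overlaps Nadia either.
Omar starts before Ravi ends → Ravi and Omar overlap.
Rohan starts before Ravi ends → Ravi and Rohan overlap.
Rohan starts before Omar ends → Omar and Rohan overlap.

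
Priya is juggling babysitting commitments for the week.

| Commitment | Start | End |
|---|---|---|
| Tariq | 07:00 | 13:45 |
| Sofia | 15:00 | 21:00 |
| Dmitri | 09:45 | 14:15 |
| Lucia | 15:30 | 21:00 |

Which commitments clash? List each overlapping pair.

Sorted by start: Tariq, Dmitri, Sofia, Lucia.
Dmitri starts before Tariq ends → Tariq and Dmitri overlap.
Sofia starts after Tariq ends — done with Tariq.
Sofia starts after Dmitri ends — done with Dmitri.
Lucia starts before Sofia ends → Sofia and Lucia overlap.

Dmitri & Tariq, Lucia & Sofia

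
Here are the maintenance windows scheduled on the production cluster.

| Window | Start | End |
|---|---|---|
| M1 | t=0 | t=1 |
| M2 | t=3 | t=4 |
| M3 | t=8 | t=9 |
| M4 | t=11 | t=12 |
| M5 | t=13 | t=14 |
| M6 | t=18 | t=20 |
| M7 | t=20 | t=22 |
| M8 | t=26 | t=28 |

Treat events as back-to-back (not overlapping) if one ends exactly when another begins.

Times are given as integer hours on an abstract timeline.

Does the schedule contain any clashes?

No

Sorted by start: M1, M2, M3, M4, M5, M6, M7, M8.
M2 starts after M1 ends; M1 is clear from here.
M3 starts after M2 ends; M2 is clear from here.
M4 starts after M3 ends; M3 is clear from here.
M5 starts after M4 ends; M4 is clear from here.
M6 starts after M5 ends; M5 is clear from here.
M7 starts exactly when M6 ends (back-to-back, no overlap); M6 is clear from here.
M8 starts after M7 ends.
Every pair is clear; the schedule has no overlaps.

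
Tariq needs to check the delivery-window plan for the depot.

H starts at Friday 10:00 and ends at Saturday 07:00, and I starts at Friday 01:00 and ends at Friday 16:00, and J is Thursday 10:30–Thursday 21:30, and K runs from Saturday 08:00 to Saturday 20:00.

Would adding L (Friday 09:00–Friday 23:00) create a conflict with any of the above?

J: ends Thursday 21:30 at or before L starts Friday 09:00 → clear.
I: starts Friday 01:00 before L ends Friday 23:00, and ends Friday 16:00 after L starts Friday 09:00 → overlap.
H: starts Friday 10:00 before L ends Friday 23:00, and ends Saturday 07:00 after L starts Friday 09:00 → overlap.
K: starts Saturday 08:00 at or after L ends Friday 23:00 → clear.
L overlaps H, I.

Yes — it overlaps H, I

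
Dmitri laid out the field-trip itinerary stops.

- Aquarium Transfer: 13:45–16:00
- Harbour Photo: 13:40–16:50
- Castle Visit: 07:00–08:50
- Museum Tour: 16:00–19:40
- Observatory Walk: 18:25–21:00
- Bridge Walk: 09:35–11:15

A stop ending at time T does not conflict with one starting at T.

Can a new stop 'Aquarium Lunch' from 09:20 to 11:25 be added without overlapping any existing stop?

Castle Visit: ends 08:50 at or before Aquarium Lunch starts 09:20 → clear.
Bridge Walk: starts 09:35 before Aquarium Lunch ends 11:25, and ends 11:15 after Aquarium Lunch starts 09:20 → overlap.
Harbour Photo: starts 13:40 at or after Aquarium Lunch ends 11:25 → clear.
Aquarium Transfer: starts 13:45 at or after Aquarium Lunch ends 11:25 → clear.
Museum Tour: starts 16:00 at or after Aquarium Lunch ends 11:25 → clear.
Observatory Walk: starts 18:25 at or after Aquarium Lunch ends 11:25 → clear.
Aquarium Lunch overlaps Bridge Walk.

No — it overlaps Bridge Walk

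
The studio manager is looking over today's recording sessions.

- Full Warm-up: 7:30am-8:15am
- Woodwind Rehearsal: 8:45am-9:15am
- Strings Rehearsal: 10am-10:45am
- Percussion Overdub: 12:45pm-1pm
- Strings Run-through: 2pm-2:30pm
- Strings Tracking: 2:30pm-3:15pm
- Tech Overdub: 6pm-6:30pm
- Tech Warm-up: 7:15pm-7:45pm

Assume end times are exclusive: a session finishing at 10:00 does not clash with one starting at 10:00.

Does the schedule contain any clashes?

No

Sorted by start: Full Warm-up, Woodwind Rehearsal, Strings Rehearsal, Percussion Overdub, Strings Run-through, Strings Tracking, Tech Overdub, Tech Warm-up.
Woodwind Rehearsal starts after Full Warm-up ends; Full Warm-up is clear from here.
Strings Rehearsal starts after Woodwind Rehearsal ends; Woodwind Rehearsal is clear from here.
Percussion Overdub starts after Strings Rehearsal ends; Strings Rehearsal is clear from here.
Strings Run-through starts after Percussion Overdub ends; Percussion Overdub is clear from here.
Strings Tracking starts exactly when Strings Run-through ends (back-to-back, no overlap); Strings Run-through is clear from here.
Tech Overdub starts after Strings Tracking ends; Strings Tracking is clear from here.
Tech Warm-up starts after Tech Overdub ends.
Every pair is clear; the schedule has no overlaps.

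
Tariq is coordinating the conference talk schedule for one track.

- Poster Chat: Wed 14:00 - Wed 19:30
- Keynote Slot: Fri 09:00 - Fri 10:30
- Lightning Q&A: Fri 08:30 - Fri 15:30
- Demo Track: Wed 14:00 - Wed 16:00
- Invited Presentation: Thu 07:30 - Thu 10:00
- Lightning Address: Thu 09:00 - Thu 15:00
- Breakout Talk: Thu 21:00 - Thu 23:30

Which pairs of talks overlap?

Check each pair: they overlap iff neither finishes before the other starts.
Sorted by start: Demo Track, Poster Chat, Invited Presentation, Lightning Address, Breakout Talk, Lightning Q&A, Keynote Slot.
Poster Chat starts before Demo Track ends → Demo Track and Poster Chat overlap.
Invited Presentation starts after Demo Track ends; Demo Track is clear from here.
Invited Presentation starts after Poster Chat ends; Poster Chat is clear from here.
Lightning Address starts before Invited Presentation ends → Invited Presentation and Lightning Address overlap.
Breakout Talk starts after Invited Presentation ends; Invited Presentation is clear from here.
Breakout Talk starts after Lightning Address ends; Lightning Address is clear from here.
Lightning Q&A starts after Breakout Talk ends; Breakout Talk is clear from here.
Keynote Slot starts before Lightning Q&A ends → Lightning Q&A and Keynote Slot overlap.

Demo Track & Poster Chat, Invited Presentation & Lightning Address, Keynote Slot & Lightning Q&A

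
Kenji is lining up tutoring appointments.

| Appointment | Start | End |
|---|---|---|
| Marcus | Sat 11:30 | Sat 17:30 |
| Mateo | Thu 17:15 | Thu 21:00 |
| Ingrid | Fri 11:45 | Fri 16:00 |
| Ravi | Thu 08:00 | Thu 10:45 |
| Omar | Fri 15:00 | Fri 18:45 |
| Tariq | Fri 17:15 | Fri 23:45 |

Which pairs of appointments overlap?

Ingrid & Omar, Omar & Tariq

Sorted by start: Ravi, Mateo, Ingrid, Omar, Tariq, Marcus.
Mateo starts after Ravi ends — done with Ravi.
Ingrid starts after Mateo ends — done with Mateo.
Omar starts before Ingrid ends → Ingrid and Omar overlap.
Tariq starts after Ingrid ends — done with Ingrid.
Tariq starts before Omar ends → Omar and Tariq overlap.
Marcus starts after Omar ends.
Marcus starts after Tariq ends.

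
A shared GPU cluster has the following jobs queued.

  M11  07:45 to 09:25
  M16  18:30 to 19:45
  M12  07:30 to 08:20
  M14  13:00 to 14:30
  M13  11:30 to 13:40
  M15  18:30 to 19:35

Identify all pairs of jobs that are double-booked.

M11 & M12, M13 & M14, M15 & M16

Sorted by start: M12, M11, M13, M14, M15, M16.
M11 starts before M12 ends → M12 and M11 overlap.
M13 starts after M12 ends; M12 is clear from here.
M13 starts after M11 ends; M11 is clear from here.
M14 starts before M13 ends → M13 and M14 overlap.
M15 starts after M13 ends; M13 is clear from here.
M15 starts after M14 ends; M14 is clear from here.
M16 starts before M15 ends → M15 and M16 overlap.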